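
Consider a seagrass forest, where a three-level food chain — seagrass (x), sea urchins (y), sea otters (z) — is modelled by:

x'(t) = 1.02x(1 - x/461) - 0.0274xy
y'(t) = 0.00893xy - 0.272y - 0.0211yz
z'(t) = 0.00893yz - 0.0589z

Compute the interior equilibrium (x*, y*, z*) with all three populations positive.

From dz/dt = 0: 0.00893y* = 0.0589, so y* = 6.6.
From dx/dt = 0: 1.02(1 - x*/461) = 0.0274·6.6, giving x* = 461·(1 - 0.177) = 379.
From dy/dt = 0: 0.00893·379 - 0.272 = 0.0211z*, so z* = 3.12/0.0211 = 148.

x* ≈ 379, y* ≈ 6.6, z* ≈ 148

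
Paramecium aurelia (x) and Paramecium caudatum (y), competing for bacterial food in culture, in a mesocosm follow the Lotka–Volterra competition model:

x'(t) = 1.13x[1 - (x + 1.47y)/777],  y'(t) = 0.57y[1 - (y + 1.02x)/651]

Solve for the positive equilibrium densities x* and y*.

Setting both brackets to zero gives the nullclines x + 1.47y = 777 and 1.02x + y = 651.
Substituting y = 651 - 1.02x into the first: x(1 - 1.47·1.02) = 777 - 1.47·651.
So x* = -180/-0.499 = 360, and then y* = 651 - 1.02·360 = 283.

x* ≈ 360, y* ≈ 283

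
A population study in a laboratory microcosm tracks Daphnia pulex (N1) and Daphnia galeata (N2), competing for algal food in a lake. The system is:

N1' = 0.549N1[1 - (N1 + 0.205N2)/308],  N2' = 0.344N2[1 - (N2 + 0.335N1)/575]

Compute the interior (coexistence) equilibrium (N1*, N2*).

N1* ≈ 204, N2* ≈ 507

Setting both brackets to zero gives the nullclines N1 + 0.205N2 = 308 and 0.335N1 + N2 = 575.
Substituting N2 = 575 - 0.335N1 into the first: N1(1 - 0.205·0.335) = 308 - 0.205·575.
So N1* = 190/0.931 = 204, and then N2* = 575 - 0.335·204 = 507.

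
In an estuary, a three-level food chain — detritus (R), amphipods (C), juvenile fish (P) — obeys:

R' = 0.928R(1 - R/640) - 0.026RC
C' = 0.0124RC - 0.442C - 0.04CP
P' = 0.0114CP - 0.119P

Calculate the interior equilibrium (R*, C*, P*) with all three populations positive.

R* ≈ 453, C* ≈ 10.4, P* ≈ 129

From dP/dt = 0: 0.0114C* = 0.119, so C* = 10.4.
From dR/dt = 0: 0.928(1 - R*/640) = 0.026·10.4, giving R* = 640·(1 - 0.292) = 453.
From dC/dt = 0: 0.0124·453 - 0.442 = 0.04P*, so P* = 5.17/0.04 = 129.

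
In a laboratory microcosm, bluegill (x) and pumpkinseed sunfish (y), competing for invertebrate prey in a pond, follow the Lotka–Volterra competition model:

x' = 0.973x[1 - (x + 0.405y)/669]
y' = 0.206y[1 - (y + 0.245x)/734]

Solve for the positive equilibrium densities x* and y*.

Setting both brackets to zero gives the nullclines x + 0.405y = 669 and 0.245x + y = 734.
Substituting y = 734 - 0.245x into the first: x(1 - 0.405·0.245) = 669 - 0.405·734.
So x* = 372/0.901 = 413, and then y* = 734 - 0.245·413 = 633.

x* ≈ 413, y* ≈ 633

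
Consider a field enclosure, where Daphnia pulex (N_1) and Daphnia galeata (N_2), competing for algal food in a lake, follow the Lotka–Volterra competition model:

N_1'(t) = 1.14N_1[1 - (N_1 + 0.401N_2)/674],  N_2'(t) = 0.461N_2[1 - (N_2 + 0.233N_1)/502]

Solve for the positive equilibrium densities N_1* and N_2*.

Setting both brackets to zero gives the nullclines N_1 + 0.401N_2 = 674 and 0.233N_1 + N_2 = 502.
Substituting N_2 = 502 - 0.233N_1 into the first: N_1(1 - 0.401·0.233) = 674 - 0.401·502.
So N_1* = 473/0.907 = 521, and then N_2* = 502 - 0.233·521 = 381.

N_1* ≈ 521, N_2* ≈ 381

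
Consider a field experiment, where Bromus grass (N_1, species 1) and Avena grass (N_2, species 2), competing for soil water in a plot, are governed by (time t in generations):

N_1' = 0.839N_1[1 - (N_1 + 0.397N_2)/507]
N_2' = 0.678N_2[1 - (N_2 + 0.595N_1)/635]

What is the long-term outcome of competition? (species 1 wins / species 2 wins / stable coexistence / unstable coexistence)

stable coexistence

Compare the nullcline intercepts: K1/α12 = 507/0.397 = 1280 > K2 = 635; K2/α21 = 635/0.595 = 1070 > K1 = 507.
Since both inequalities hold, each species can invade when rare, so the interior equilibrium is stable.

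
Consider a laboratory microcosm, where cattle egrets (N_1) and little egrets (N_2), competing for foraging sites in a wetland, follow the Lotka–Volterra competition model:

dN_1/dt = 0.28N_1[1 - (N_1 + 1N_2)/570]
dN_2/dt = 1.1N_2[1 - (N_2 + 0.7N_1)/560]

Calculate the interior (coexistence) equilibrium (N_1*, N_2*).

N_1* ≈ 33.3, N_2* ≈ 537

Setting both brackets to zero gives the nullclines N_1 + 1N_2 = 570 and 0.7N_1 + N_2 = 560.
Substituting N_2 = 560 - 0.7N_1 into the first: N_1(1 - 1·0.7) = 570 - 1·560.
So N_1* = 10/0.3 = 33.3, and then N_2* = 560 - 0.7·33.3 = 537.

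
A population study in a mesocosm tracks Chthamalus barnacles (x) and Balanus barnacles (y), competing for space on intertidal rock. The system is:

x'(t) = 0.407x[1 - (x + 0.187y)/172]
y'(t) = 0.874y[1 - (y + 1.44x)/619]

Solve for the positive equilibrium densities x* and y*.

x* ≈ 77, y* ≈ 508

Setting both brackets to zero gives the nullclines x + 0.187y = 172 and 1.44x + y = 619.
Substituting y = 619 - 1.44x into the first: x(1 - 0.187·1.44) = 172 - 0.187·619.
So x* = 56.2/0.731 = 77, and then y* = 619 - 1.44·77 = 508.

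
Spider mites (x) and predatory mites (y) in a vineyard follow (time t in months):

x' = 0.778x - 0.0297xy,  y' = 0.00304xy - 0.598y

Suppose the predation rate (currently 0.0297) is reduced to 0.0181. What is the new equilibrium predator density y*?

y* ≈ 43

At the interior fixed point, setting dx/dt = 0 with x > 0 fixes y* = (prey growth rate)/(xy coefficient) — independent of the other coefficients.
With the change, y* = 0.778/0.0181 = 43; it rises from 26.2.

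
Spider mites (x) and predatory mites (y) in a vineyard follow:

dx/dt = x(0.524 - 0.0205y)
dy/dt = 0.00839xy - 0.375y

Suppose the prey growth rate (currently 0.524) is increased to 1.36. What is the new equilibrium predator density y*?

y* ≈ 66.3

At the interior fixed point, setting dx/dt = 0 with x > 0 fixes y* = (prey growth rate)/(xy coefficient) — independent of the other coefficients.
With the change, y* = 1.36/0.0205 = 66.3; it rises from 25.6.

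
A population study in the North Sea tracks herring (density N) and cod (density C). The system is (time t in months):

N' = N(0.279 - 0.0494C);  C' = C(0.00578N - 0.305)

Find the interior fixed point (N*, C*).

Set dC/dt = 0 with C > 0: 0.00578N - 0.305 = 0, so N* = 0.305/0.00578 = 52.8.
Set dN/dt = 0 with N > 0: 0.279 - 0.0494C = 0, so C* = 0.279/0.0494 = 5.65.

N* ≈ 52.8, C* ≈ 5.65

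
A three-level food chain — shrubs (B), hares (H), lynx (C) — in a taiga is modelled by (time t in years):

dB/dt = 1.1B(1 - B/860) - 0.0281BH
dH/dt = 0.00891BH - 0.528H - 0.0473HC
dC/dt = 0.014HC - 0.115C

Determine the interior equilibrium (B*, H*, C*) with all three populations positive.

B* ≈ 680, H* ≈ 8.21, C* ≈ 117

From dC/dt = 0: 0.014H* = 0.115, so H* = 8.21.
From dB/dt = 0: 1.1(1 - B*/860) = 0.0281·8.21, giving B* = 860·(1 - 0.21) = 680.
From dH/dt = 0: 0.00891·680 - 0.528 = 0.0473C*, so C* = 5.53/0.0473 = 117.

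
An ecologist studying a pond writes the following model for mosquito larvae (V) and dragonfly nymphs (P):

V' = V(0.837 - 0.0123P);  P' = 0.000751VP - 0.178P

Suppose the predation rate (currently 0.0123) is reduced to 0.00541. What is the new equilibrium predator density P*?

At the interior fixed point, setting dV/dt = 0 with V > 0 fixes P* = (prey growth rate)/(VP coefficient) — independent of the other coefficients.
With the change, P* = 0.837/0.00541 = 155; it rises from 68.

P* ≈ 155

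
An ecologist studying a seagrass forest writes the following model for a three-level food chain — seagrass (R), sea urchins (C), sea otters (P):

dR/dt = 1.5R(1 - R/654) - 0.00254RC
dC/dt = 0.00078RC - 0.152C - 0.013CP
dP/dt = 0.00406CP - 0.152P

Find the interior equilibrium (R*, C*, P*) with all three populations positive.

R* ≈ 613, C* ≈ 37.4, P* ≈ 25.1

From dP/dt = 0: 0.00406C* = 0.152, so C* = 37.4.
From dR/dt = 0: 1.5(1 - R*/654) = 0.00254·37.4, giving R* = 654·(1 - 0.0634) = 613.
From dC/dt = 0: 0.00078·613 - 0.152 = 0.013P*, so P* = 0.326/0.013 = 25.1.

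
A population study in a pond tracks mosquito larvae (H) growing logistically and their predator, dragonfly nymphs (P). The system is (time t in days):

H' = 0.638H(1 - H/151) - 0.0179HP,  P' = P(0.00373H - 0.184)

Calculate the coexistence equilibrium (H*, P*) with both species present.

From dP/dt = 0 with P > 0: 0.00373H* = 0.184, so H* = 49.3.
Substitute into dH/dt = 0: 0.638(1 - 49.3/151) = 0.0179P*.
The bracket is 0.673, giving P* = 0.43/0.0179 = 24.

H* ≈ 49.3, P* ≈ 24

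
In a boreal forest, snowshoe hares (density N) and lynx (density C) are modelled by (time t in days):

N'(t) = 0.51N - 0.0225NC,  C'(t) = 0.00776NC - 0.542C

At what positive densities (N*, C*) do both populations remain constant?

N* ≈ 69.8, C* ≈ 22.7

Set dC/dt = 0 with C > 0: 0.00776N - 0.542 = 0, so N* = 0.542/0.00776 = 69.8.
Set dN/dt = 0 with N > 0: 0.51 - 0.0225C = 0, so C* = 0.51/0.0225 = 22.7.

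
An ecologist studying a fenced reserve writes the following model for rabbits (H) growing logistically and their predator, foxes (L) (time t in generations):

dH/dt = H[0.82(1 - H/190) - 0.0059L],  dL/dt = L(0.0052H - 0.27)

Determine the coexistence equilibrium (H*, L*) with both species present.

H* ≈ 51.9, L* ≈ 101

From dL/dt = 0 with L > 0: 0.0052H* = 0.27, so H* = 51.9.
Substitute into dH/dt = 0: 0.82(1 - 51.9/190) = 0.0059L*.
The bracket is 0.727, giving L* = 0.596/0.0059 = 101.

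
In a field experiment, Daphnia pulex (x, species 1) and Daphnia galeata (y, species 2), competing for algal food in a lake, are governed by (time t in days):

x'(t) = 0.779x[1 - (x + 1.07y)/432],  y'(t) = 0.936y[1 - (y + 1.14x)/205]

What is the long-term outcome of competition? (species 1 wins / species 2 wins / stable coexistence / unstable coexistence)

species 1 excludes species 2

Compare the nullcline intercepts: K1/α12 = 432/1.07 = 404 > K2 = 205; K2/α21 = 205/1.14 = 180 < K1 = 432.
Since the inequalities point opposite ways, species 1 can invade but species 2 cannot.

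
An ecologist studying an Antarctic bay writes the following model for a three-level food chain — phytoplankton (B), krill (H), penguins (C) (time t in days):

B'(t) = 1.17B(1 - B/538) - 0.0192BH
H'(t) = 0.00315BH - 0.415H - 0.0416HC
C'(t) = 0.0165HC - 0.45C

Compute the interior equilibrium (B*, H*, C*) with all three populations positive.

B* ≈ 297, H* ≈ 27.3, C* ≈ 12.5

From dC/dt = 0: 0.0165H* = 0.45, so H* = 27.3.
From dB/dt = 0: 1.17(1 - B*/538) = 0.0192·27.3, giving B* = 538·(1 - 0.448) = 297.
From dH/dt = 0: 0.00315·297 - 0.415 = 0.0416C*, so C* = 0.521/0.0416 = 12.5.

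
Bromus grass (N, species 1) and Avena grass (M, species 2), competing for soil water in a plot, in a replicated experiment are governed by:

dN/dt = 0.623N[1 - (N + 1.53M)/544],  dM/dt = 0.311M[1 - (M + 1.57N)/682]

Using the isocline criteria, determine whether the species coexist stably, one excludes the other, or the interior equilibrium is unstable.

Compare the nullcline intercepts: K1/α12 = 544/1.53 = 356 < K2 = 682; K2/α21 = 682/1.57 = 434 < K1 = 544.
Since both are reversed, neither can invade when rare; the interior point is a saddle.

unstable coexistence (outcome depends on initial conditions)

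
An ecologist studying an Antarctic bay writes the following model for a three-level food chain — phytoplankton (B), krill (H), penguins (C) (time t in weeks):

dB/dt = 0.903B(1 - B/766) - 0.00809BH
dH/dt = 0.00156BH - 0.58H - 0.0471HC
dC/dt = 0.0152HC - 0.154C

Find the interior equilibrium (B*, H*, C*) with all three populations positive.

B* ≈ 696, H* ≈ 10.1, C* ≈ 10.8

From dC/dt = 0: 0.0152H* = 0.154, so H* = 10.1.
From dB/dt = 0: 0.903(1 - B*/766) = 0.00809·10.1, giving B* = 766·(1 - 0.0908) = 696.
From dH/dt = 0: 0.00156·696 - 0.58 = 0.0471C*, so C* = 0.506/0.0471 = 10.8.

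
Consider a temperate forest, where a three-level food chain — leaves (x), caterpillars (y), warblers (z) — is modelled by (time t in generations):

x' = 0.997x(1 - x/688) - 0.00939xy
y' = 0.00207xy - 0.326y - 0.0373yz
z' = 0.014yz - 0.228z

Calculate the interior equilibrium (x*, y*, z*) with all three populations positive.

From dz/dt = 0: 0.014y* = 0.228, so y* = 16.3.
From dx/dt = 0: 0.997(1 - x*/688) = 0.00939·16.3, giving x* = 688·(1 - 0.153) = 582.
From dy/dt = 0: 0.00207·582 - 0.326 = 0.0373z*, so z* = 0.88/0.0373 = 23.6.

x* ≈ 582, y* ≈ 16.3, z* ≈ 23.6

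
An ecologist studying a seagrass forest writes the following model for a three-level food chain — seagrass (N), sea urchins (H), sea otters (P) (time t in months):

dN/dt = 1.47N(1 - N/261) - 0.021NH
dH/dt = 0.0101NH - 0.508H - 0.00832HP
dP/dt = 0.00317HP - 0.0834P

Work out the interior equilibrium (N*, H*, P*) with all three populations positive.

N* ≈ 163, H* ≈ 26.3, P* ≈ 137

From dP/dt = 0: 0.00317H* = 0.0834, so H* = 26.3.
From dN/dt = 0: 1.47(1 - N*/261) = 0.021·26.3, giving N* = 261·(1 - 0.376) = 163.
From dH/dt = 0: 0.0101·163 - 0.508 = 0.00832P*, so P* = 1.14/0.00832 = 137.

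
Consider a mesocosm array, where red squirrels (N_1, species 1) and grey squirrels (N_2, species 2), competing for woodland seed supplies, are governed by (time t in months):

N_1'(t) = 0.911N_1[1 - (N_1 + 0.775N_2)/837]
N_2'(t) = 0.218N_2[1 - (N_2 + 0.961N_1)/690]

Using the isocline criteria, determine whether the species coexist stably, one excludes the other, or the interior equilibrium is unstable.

Compare the nullcline intercepts: K1/α12 = 837/0.775 = 1080 > K2 = 690; K2/α21 = 690/0.961 = 718 < K1 = 837.
Since the inequalities point opposite ways, species 1 can invade but species 2 cannot.

species 1 excludes species 2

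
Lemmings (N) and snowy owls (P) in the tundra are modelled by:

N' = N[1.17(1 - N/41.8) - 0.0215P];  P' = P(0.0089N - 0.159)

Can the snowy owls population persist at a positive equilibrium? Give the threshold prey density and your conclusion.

Threshold N = 17.9; K > 17.9, so yes, the predator persists.

The predator equation gives dP/dt > 0 only when N > 0.159/0.0089 = 17.9.
Without the predator, N → K = 41.8. Since 41.8 > 17.9, the predator can invade and persist.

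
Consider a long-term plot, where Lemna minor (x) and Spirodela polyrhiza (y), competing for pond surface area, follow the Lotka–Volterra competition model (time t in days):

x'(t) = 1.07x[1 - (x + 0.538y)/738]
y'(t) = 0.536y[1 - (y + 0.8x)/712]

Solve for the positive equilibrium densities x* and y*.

Setting both brackets to zero gives the nullclines x + 0.538y = 738 and 0.8x + y = 712.
Substituting y = 712 - 0.8x into the first: x(1 - 0.538·0.8) = 738 - 0.538·712.
So x* = 355/0.57 = 623, and then y* = 712 - 0.8·623 = 213.

x* ≈ 623, y* ≈ 213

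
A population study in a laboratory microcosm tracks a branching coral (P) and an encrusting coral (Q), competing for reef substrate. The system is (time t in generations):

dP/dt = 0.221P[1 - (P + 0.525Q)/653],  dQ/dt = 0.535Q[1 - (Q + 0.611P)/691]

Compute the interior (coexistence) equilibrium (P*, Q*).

Setting both brackets to zero gives the nullclines P + 0.525Q = 653 and 0.611P + Q = 691.
Substituting Q = 691 - 0.611P into the first: P(1 - 0.525·0.611) = 653 - 0.525·691.
So P* = 290/0.679 = 427, and then Q* = 691 - 0.611·427 = 430.

P* ≈ 427, Q* ≈ 430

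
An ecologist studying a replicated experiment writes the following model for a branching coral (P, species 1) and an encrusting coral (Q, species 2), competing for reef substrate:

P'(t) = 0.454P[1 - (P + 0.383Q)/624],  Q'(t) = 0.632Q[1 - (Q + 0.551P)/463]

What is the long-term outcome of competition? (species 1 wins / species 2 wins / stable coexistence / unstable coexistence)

Compare the nullcline intercepts: K1/α12 = 624/0.383 = 1630 > K2 = 463; K2/α21 = 463/0.551 = 840 > K1 = 624.
Since both inequalities hold, each species can invade when rare, so the interior equilibrium is stable.

stable coexistence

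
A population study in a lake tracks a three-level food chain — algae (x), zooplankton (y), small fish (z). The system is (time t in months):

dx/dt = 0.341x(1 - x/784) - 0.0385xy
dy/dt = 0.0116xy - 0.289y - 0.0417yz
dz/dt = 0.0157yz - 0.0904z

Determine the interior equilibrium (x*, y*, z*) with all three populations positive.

x* ≈ 274, y* ≈ 5.76, z* ≈ 69.4

From dz/dt = 0: 0.0157y* = 0.0904, so y* = 5.76.
From dx/dt = 0: 0.341(1 - x*/784) = 0.0385·5.76, giving x* = 784·(1 - 0.65) = 274.
From dy/dt = 0: 0.0116·274 - 0.289 = 0.0417z*, so z* = 2.89/0.0417 = 69.4.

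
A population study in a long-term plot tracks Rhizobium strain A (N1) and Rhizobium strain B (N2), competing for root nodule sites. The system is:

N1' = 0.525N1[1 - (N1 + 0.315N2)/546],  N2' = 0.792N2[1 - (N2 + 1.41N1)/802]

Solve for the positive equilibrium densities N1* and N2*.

Setting both brackets to zero gives the nullclines N1 + 0.315N2 = 546 and 1.41N1 + N2 = 802.
Substituting N2 = 802 - 1.41N1 into the first: N1(1 - 0.315·1.41) = 546 - 0.315·802.
So N1* = 293/0.556 = 528, and then N2* = 802 - 1.41·528 = 57.8.

N1* ≈ 528, N2* ≈ 57.8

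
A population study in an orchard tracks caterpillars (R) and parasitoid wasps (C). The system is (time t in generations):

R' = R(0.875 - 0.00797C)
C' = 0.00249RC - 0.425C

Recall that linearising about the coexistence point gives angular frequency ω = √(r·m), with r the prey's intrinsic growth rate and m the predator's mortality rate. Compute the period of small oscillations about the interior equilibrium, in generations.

Here r = 0.875 and m = 0.425, so r·m = 0.372.
ω = √0.372 = 0.61 per generation, hence T = 2π/ω ≈ 10.3 generations.

T ≈ 10.3 generations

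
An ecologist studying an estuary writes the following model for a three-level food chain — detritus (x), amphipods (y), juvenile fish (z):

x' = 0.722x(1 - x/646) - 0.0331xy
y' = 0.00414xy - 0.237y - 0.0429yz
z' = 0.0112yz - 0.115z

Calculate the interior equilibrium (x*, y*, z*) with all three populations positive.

From dz/dt = 0: 0.0112y* = 0.115, so y* = 10.3.
From dx/dt = 0: 0.722(1 - x*/646) = 0.0331·10.3, giving x* = 646·(1 - 0.471) = 342.
From dy/dt = 0: 0.00414·342 - 0.237 = 0.0429z*, so z* = 1.18/0.0429 = 27.5.

x* ≈ 342, y* ≈ 10.3, z* ≈ 27.5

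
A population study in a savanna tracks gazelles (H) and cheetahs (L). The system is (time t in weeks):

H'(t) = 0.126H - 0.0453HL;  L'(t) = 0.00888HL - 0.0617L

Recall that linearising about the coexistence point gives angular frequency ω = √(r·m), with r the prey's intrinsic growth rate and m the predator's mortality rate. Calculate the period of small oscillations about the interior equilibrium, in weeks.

T ≈ 71.3 weeks

Here r = 0.126 and m = 0.0617, so r·m = 0.00777.
ω = √0.00777 = 0.0882 per week, hence T = 2π/ω ≈ 71.3 weeks.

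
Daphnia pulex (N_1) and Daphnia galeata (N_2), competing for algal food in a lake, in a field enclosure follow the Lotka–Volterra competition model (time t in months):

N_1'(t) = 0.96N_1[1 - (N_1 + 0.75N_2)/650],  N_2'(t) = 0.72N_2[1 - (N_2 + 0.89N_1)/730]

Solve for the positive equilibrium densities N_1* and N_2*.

Setting both brackets to zero gives the nullclines N_1 + 0.75N_2 = 650 and 0.89N_1 + N_2 = 730.
Substituting N_2 = 730 - 0.89N_1 into the first: N_1(1 - 0.75·0.89) = 650 - 0.75·730.
So N_1* = 102/0.333 = 308, and then N_2* = 730 - 0.89·308 = 456.

N_1* ≈ 308, N_2* ≈ 456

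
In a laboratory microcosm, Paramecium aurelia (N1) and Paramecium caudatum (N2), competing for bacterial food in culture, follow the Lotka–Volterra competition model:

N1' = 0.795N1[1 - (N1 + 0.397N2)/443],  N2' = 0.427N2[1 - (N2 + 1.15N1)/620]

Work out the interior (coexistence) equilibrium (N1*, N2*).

Setting both brackets to zero gives the nullclines N1 + 0.397N2 = 443 and 1.15N1 + N2 = 620.
Substituting N2 = 620 - 1.15N1 into the first: N1(1 - 0.397·1.15) = 443 - 0.397·620.
So N1* = 197/0.543 = 362, and then N2* = 620 - 1.15·362 = 203.

N1* ≈ 362, N2* ≈ 203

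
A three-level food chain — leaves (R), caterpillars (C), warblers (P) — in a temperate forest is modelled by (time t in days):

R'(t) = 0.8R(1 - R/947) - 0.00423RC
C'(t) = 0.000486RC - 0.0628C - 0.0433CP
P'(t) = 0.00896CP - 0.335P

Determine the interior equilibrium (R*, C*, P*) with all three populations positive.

R* ≈ 760, C* ≈ 37.4, P* ≈ 7.08

From dP/dt = 0: 0.00896C* = 0.335, so C* = 37.4.
From dR/dt = 0: 0.8(1 - R*/947) = 0.00423·37.4, giving R* = 947·(1 - 0.198) = 760.
From dC/dt = 0: 0.000486·760 - 0.0628 = 0.0433P*, so P* = 0.306/0.0433 = 7.08.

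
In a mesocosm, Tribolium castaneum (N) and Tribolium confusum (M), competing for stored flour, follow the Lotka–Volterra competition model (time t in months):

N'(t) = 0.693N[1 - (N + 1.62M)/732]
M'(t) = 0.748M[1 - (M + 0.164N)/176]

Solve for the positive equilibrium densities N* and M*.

N* ≈ 609, M* ≈ 76.2

Setting both brackets to zero gives the nullclines N + 1.62M = 732 and 0.164N + M = 176.
Substituting M = 176 - 0.164N into the first: N(1 - 1.62·0.164) = 732 - 1.62·176.
So N* = 447/0.734 = 609, and then M* = 176 - 0.164·609 = 76.2.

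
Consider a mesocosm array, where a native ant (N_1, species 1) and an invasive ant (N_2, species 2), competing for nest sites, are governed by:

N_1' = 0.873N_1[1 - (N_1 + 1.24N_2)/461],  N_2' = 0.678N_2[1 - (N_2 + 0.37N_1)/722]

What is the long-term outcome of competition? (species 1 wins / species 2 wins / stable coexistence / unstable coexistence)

Compare the nullcline intercepts: K1/α12 = 461/1.24 = 372 < K2 = 722; K2/α21 = 722/0.37 = 1950 > K1 = 461.
Since the inequalities point opposite ways, species 2 can invade but species 1 cannot.

species 2 excludes species 1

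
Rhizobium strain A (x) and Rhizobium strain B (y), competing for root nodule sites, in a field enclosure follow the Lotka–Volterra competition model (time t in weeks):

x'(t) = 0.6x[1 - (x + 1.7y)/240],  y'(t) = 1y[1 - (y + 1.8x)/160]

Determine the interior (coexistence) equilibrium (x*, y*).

x* ≈ 15.5, y* ≈ 132

Setting both brackets to zero gives the nullclines x + 1.7y = 240 and 1.8x + y = 160.
Substituting y = 160 - 1.8x into the first: x(1 - 1.7·1.8) = 240 - 1.7·160.
So x* = -32/-2.06 = 15.5, and then y* = 160 - 1.8·15.5 = 132.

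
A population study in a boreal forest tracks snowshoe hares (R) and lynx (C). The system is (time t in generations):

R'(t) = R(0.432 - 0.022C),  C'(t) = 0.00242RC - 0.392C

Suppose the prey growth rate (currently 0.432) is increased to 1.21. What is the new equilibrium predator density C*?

At the interior fixed point, setting dR/dt = 0 with R > 0 fixes C* = (prey growth rate)/(RC coefficient) — independent of the other coefficients.
With the change, C* = 1.21/0.022 = 55; it rises from 19.6.

C* ≈ 55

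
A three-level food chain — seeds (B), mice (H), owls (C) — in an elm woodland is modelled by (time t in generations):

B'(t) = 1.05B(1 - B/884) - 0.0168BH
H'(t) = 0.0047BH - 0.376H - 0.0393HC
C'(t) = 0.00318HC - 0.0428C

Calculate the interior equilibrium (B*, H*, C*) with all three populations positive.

From dC/dt = 0: 0.00318H* = 0.0428, so H* = 13.5.
From dB/dt = 0: 1.05(1 - B*/884) = 0.0168·13.5, giving B* = 884·(1 - 0.215) = 694.
From dH/dt = 0: 0.0047·694 - 0.376 = 0.0393C*, so C* = 2.88/0.0393 = 73.4.

B* ≈ 694, H* ≈ 13.5, C* ≈ 73.4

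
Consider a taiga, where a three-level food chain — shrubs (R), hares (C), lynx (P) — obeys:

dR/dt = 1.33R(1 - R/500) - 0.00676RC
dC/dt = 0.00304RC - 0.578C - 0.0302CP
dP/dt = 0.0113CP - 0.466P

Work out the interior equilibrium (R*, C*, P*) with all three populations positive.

From dP/dt = 0: 0.0113C* = 0.466, so C* = 41.2.
From dR/dt = 0: 1.33(1 - R*/500) = 0.00676·41.2, giving R* = 500·(1 - 0.21) = 395.
From dC/dt = 0: 0.00304·395 - 0.578 = 0.0302P*, so P* = 0.623/0.0302 = 20.6.

R* ≈ 395, C* ≈ 41.2, P* ≈ 20.6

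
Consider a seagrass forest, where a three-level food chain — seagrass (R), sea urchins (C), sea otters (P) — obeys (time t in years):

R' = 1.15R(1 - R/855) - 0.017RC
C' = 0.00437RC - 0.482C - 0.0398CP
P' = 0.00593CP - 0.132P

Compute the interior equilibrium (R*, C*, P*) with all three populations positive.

R* ≈ 574, C* ≈ 22.3, P* ≈ 50.9

From dP/dt = 0: 0.00593C* = 0.132, so C* = 22.3.
From dR/dt = 0: 1.15(1 - R*/855) = 0.017·22.3, giving R* = 855·(1 - 0.329) = 574.
From dC/dt = 0: 0.00437·574 - 0.482 = 0.0398P*, so P* = 2.02/0.0398 = 50.9.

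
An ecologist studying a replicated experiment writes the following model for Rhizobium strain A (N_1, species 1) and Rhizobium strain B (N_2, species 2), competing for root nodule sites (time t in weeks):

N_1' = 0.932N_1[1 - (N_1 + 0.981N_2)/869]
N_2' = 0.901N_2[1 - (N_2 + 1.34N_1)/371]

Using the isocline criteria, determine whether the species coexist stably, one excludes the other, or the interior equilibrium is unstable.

Compare the nullcline intercepts: K1/α12 = 869/0.981 = 886 > K2 = 371; K2/α21 = 371/1.34 = 277 < K1 = 869.
Since the inequalities point opposite ways, species 1 can invade but species 2 cannot.

species 1 excludes species 2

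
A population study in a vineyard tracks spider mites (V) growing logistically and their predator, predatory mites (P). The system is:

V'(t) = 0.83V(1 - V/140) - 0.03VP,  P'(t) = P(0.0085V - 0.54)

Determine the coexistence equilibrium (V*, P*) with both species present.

V* ≈ 63.5, P* ≈ 15.1

From dP/dt = 0 with P > 0: 0.0085V* = 0.54, so V* = 63.5.
Substitute into dV/dt = 0: 0.83(1 - 63.5/140) = 0.03P*.
The bracket is 0.546, giving P* = 0.453/0.03 = 15.1.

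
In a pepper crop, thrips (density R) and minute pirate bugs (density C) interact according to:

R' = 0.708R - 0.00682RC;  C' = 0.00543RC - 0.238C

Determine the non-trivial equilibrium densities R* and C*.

Set dC/dt = 0 with C > 0: 0.00543R - 0.238 = 0, so R* = 0.238/0.00543 = 43.8.
Set dR/dt = 0 with R > 0: 0.708 - 0.00682C = 0, so C* = 0.708/0.00682 = 104.

R* ≈ 43.8, C* ≈ 104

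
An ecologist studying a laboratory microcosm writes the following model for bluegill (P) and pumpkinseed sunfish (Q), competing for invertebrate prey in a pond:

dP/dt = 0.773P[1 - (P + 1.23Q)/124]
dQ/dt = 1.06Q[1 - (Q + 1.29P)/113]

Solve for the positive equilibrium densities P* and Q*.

P* ≈ 25.5, Q* ≈ 80

Setting both brackets to zero gives the nullclines P + 1.23Q = 124 and 1.29P + Q = 113.
Substituting Q = 113 - 1.29P into the first: P(1 - 1.23·1.29) = 124 - 1.23·113.
So P* = -15/-0.587 = 25.5, and then Q* = 113 - 1.29·25.5 = 80.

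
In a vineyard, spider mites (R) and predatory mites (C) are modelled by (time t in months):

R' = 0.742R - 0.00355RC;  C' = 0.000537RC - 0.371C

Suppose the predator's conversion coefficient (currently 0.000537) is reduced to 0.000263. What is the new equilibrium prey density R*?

R* ≈ 1410

At the interior fixed point, setting dC/dt = 0 with C > 0 fixes R* = (predator death rate)/(RC coefficient) — independent of the other coefficients.
With the change, R* = 0.371/0.000263 = 1410; it rises from 691.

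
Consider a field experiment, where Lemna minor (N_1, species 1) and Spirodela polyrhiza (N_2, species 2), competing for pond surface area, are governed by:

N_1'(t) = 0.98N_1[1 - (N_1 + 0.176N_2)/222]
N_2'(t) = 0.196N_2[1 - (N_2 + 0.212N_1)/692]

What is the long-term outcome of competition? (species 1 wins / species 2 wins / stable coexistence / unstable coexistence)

Compare the nullcline intercepts: K1/α12 = 222/0.176 = 1260 > K2 = 692; K2/α21 = 692/0.212 = 3260 > K1 = 222.
Since both inequalities hold, each species can invade when rare, so the interior equilibrium is stable.

stable coexistence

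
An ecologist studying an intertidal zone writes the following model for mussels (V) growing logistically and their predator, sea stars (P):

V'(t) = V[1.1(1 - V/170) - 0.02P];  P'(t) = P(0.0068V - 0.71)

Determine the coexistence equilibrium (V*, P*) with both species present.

V* ≈ 104, P* ≈ 21.2

From dP/dt = 0 with P > 0: 0.0068V* = 0.71, so V* = 104.
Substitute into dV/dt = 0: 1.1(1 - 104/170) = 0.02P*.
The bracket is 0.386, giving P* = 0.424/0.02 = 21.2.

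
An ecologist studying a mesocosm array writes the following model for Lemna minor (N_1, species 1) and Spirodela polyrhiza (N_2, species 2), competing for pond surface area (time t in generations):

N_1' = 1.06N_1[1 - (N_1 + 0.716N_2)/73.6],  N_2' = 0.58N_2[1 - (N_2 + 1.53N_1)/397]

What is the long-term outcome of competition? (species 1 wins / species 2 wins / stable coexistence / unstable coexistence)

species 2 excludes species 1

Compare the nullcline intercepts: K1/α12 = 73.6/0.716 = 103 < K2 = 397; K2/α21 = 397/1.53 = 259 > K1 = 73.6.
Since the inequalities point opposite ways, species 2 can invade but species 1 cannot.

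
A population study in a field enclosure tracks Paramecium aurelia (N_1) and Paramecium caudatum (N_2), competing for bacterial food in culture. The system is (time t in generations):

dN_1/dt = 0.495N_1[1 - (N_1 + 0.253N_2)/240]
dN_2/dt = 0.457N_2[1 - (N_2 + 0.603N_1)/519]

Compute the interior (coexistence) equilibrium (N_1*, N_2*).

N_1* ≈ 128, N_2* ≈ 442

Setting both brackets to zero gives the nullclines N_1 + 0.253N_2 = 240 and 0.603N_1 + N_2 = 519.
Substituting N_2 = 519 - 0.603N_1 into the first: N_1(1 - 0.253·0.603) = 240 - 0.253·519.
So N_1* = 109/0.847 = 128, and then N_2* = 519 - 0.603·128 = 442.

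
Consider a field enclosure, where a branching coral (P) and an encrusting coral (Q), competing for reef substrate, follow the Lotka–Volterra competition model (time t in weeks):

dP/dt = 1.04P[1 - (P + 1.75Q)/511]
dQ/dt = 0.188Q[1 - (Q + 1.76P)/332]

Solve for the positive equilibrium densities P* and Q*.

P* ≈ 33.7, Q* ≈ 273

Setting both brackets to zero gives the nullclines P + 1.75Q = 511 and 1.76P + Q = 332.
Substituting Q = 332 - 1.76P into the first: P(1 - 1.75·1.76) = 511 - 1.75·332.
So P* = -70/-2.08 = 33.7, and then Q* = 332 - 1.76·33.7 = 273.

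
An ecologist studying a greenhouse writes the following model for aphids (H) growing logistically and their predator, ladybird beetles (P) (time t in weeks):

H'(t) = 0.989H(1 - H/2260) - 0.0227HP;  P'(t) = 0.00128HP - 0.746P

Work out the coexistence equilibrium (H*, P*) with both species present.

From dP/dt = 0 with P > 0: 0.00128H* = 0.746, so H* = 583.
Substitute into dH/dt = 0: 0.989(1 - 583/2260) = 0.0227P*.
The bracket is 0.742, giving P* = 0.734/0.0227 = 32.3.

H* ≈ 583, P* ≈ 32.3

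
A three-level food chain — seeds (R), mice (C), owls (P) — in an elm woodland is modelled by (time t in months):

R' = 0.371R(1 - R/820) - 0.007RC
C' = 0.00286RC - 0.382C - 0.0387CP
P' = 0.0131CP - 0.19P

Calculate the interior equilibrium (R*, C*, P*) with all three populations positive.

R* ≈ 596, C* ≈ 14.5, P* ≈ 34.1

From dP/dt = 0: 0.0131C* = 0.19, so C* = 14.5.
From dR/dt = 0: 0.371(1 - R*/820) = 0.007·14.5, giving R* = 820·(1 - 0.274) = 596.
From dC/dt = 0: 0.00286·596 - 0.382 = 0.0387P*, so P* = 1.32/0.0387 = 34.1.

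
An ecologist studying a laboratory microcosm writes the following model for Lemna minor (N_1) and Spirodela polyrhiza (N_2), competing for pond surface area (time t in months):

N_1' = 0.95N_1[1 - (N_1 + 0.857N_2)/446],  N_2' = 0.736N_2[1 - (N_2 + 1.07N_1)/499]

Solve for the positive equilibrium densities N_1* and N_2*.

Setting both brackets to zero gives the nullclines N_1 + 0.857N_2 = 446 and 1.07N_1 + N_2 = 499.
Substituting N_2 = 499 - 1.07N_1 into the first: N_1(1 - 0.857·1.07) = 446 - 0.857·499.
So N_1* = 18.4/0.083 = 221, and then N_2* = 499 - 1.07·221 = 262.

N_1* ≈ 221, N_2* ≈ 262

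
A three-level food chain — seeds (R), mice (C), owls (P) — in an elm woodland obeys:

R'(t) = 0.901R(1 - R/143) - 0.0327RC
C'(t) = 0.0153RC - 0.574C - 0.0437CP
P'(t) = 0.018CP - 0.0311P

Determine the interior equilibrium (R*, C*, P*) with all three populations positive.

R* ≈ 134, C* ≈ 1.73, P* ≈ 33.8

From dP/dt = 0: 0.018C* = 0.0311, so C* = 1.73.
From dR/dt = 0: 0.901(1 - R*/143) = 0.0327·1.73, giving R* = 143·(1 - 0.0627) = 134.
From dC/dt = 0: 0.0153·134 - 0.574 = 0.0437P*, so P* = 1.48/0.0437 = 33.8.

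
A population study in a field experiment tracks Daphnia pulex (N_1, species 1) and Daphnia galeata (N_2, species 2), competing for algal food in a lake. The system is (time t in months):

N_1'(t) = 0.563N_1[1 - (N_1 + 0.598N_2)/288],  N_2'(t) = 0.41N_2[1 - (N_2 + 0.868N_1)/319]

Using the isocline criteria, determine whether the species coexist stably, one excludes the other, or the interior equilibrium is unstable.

stable coexistence

Compare the nullcline intercepts: K1/α12 = 288/0.598 = 482 > K2 = 319; K2/α21 = 319/0.868 = 368 > K1 = 288.
Since both inequalities hold, each species can invade when rare, so the interior equilibrium is stable.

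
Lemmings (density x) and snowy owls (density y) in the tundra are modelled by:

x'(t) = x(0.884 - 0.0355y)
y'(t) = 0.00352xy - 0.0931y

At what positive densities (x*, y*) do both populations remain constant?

Set dy/dt = 0 with y > 0: 0.00352x - 0.0931 = 0, so x* = 0.0931/0.00352 = 26.4.
Set dx/dt = 0 with x > 0: 0.884 - 0.0355y = 0, so y* = 0.884/0.0355 = 24.9.

x* ≈ 26.4, y* ≈ 24.9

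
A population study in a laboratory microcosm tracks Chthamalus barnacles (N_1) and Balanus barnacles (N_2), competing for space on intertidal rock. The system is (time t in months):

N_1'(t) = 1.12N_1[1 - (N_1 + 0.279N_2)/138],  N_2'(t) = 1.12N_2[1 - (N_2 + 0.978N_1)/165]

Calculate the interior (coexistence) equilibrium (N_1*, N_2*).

Setting both brackets to zero gives the nullclines N_1 + 0.279N_2 = 138 and 0.978N_1 + N_2 = 165.
Substituting N_2 = 165 - 0.978N_1 into the first: N_1(1 - 0.279·0.978) = 138 - 0.279·165.
So N_1* = 92/0.727 = 126, and then N_2* = 165 - 0.978·126 = 41.3.

N_1* ≈ 126, N_2* ≈ 41.3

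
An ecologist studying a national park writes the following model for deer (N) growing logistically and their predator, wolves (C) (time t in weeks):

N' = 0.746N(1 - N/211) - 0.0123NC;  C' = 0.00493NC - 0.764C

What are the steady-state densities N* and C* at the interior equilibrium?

From dC/dt = 0 with C > 0: 0.00493N* = 0.764, so N* = 155.
Substitute into dN/dt = 0: 0.746(1 - 155/211) = 0.0123C*.
The bracket is 0.266, giving C* = 0.198/0.0123 = 16.1.

N* ≈ 155, C* ≈ 16.1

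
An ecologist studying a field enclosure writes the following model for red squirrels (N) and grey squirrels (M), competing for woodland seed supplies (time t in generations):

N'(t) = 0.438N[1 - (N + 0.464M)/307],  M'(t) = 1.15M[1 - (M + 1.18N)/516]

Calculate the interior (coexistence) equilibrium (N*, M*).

Setting both brackets to zero gives the nullclines N + 0.464M = 307 and 1.18N + M = 516.
Substituting M = 516 - 1.18N into the first: N(1 - 0.464·1.18) = 307 - 0.464·516.
So N* = 67.6/0.452 = 149, and then M* = 516 - 1.18·149 = 340.

N* ≈ 149, M* ≈ 340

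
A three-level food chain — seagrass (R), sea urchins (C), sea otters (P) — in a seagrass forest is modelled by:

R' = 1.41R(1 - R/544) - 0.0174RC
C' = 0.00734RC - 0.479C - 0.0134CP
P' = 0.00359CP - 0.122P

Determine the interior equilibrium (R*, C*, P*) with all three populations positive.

From dP/dt = 0: 0.00359C* = 0.122, so C* = 34.
From dR/dt = 0: 1.41(1 - R*/544) = 0.0174·34, giving R* = 544·(1 - 0.419) = 316.
From dC/dt = 0: 0.00734·316 - 0.479 = 0.0134P*, so P* = 1.84/0.0134 = 137.

R* ≈ 316, C* ≈ 34, P* ≈ 137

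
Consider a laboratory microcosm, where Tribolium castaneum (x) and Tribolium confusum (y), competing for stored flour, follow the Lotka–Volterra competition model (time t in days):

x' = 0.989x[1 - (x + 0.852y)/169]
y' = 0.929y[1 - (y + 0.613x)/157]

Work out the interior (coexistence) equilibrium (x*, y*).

x* ≈ 73.8, y* ≈ 112

Setting both brackets to zero gives the nullclines x + 0.852y = 169 and 0.613x + y = 157.
Substituting y = 157 - 0.613x into the first: x(1 - 0.852·0.613) = 169 - 0.852·157.
So x* = 35.2/0.478 = 73.8, and then y* = 157 - 0.613·73.8 = 112.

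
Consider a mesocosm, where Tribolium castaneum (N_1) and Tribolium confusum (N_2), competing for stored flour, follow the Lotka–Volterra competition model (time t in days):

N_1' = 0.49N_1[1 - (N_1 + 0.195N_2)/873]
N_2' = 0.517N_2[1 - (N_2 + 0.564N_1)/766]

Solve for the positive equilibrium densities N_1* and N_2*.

N_1* ≈ 813, N_2* ≈ 307

Setting both brackets to zero gives the nullclines N_1 + 0.195N_2 = 873 and 0.564N_1 + N_2 = 766.
Substituting N_2 = 766 - 0.564N_1 into the first: N_1(1 - 0.195·0.564) = 873 - 0.195·766.
So N_1* = 724/0.89 = 813, and then N_2* = 766 - 0.564·813 = 307.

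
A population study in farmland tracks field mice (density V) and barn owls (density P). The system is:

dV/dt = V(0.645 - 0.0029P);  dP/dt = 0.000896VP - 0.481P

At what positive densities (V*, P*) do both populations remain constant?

V* ≈ 537, P* ≈ 222

Set dP/dt = 0 with P > 0: 0.000896V - 0.481 = 0, so V* = 0.481/0.000896 = 537.
Set dV/dt = 0 with V > 0: 0.645 - 0.0029P = 0, so P* = 0.645/0.0029 = 222.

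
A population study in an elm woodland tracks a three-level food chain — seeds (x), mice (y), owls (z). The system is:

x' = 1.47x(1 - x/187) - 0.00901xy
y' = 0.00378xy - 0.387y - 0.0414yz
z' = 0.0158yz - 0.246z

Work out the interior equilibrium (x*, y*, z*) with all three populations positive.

x* ≈ 169, y* ≈ 15.6, z* ≈ 6.1

From dz/dt = 0: 0.0158y* = 0.246, so y* = 15.6.
From dx/dt = 0: 1.47(1 - x*/187) = 0.00901·15.6, giving x* = 187·(1 - 0.0954) = 169.
From dy/dt = 0: 0.00378·169 - 0.387 = 0.0414z*, so z* = 0.252/0.0414 = 6.1.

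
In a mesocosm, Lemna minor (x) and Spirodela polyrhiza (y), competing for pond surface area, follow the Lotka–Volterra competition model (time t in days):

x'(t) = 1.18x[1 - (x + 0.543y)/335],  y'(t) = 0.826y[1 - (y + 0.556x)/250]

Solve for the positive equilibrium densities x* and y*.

Setting both brackets to zero gives the nullclines x + 0.543y = 335 and 0.556x + y = 250.
Substituting y = 250 - 0.556x into the first: x(1 - 0.543·0.556) = 335 - 0.543·250.
So x* = 199/0.698 = 285, and then y* = 250 - 0.556·285 = 91.3.

x* ≈ 285, y* ≈ 91.3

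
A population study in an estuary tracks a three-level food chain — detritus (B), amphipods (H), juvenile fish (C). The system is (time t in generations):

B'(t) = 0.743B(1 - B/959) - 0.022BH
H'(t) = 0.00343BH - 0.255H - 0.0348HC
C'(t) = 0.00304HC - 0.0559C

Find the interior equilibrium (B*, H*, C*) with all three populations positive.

B* ≈ 437, H* ≈ 18.4, C* ≈ 35.7

From dC/dt = 0: 0.00304H* = 0.0559, so H* = 18.4.
From dB/dt = 0: 0.743(1 - B*/959) = 0.022·18.4, giving B* = 959·(1 - 0.544) = 437.
From dH/dt = 0: 0.00343·437 - 0.255 = 0.0348C*, so C* = 1.24/0.0348 = 35.7.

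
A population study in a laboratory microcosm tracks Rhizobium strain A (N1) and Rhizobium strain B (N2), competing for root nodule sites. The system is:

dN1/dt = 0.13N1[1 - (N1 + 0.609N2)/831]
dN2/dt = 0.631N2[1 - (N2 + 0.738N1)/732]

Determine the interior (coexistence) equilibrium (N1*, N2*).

Setting both brackets to zero gives the nullclines N1 + 0.609N2 = 831 and 0.738N1 + N2 = 732.
Substituting N2 = 732 - 0.738N1 into the first: N1(1 - 0.609·0.738) = 831 - 0.609·732.
So N1* = 385/0.551 = 700, and then N2* = 732 - 0.738·700 = 216.

N1* ≈ 700, N2* ≈ 216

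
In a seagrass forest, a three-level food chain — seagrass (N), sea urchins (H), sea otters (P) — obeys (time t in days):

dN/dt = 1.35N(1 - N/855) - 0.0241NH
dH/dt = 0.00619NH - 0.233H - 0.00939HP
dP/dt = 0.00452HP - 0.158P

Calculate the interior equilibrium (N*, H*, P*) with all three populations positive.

From dP/dt = 0: 0.00452H* = 0.158, so H* = 35.
From dN/dt = 0: 1.35(1 - N*/855) = 0.0241·35, giving N* = 855·(1 - 0.624) = 321.
From dH/dt = 0: 0.00619·321 - 0.233 = 0.00939P*, so P* = 1.76/0.00939 = 187.

N* ≈ 321, H* ≈ 35, P* ≈ 187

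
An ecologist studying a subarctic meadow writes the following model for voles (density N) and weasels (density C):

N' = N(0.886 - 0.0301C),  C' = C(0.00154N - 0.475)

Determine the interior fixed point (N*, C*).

N* ≈ 308, C* ≈ 29.4

Set dC/dt = 0 with C > 0: 0.00154N - 0.475 = 0, so N* = 0.475/0.00154 = 308.
Set dN/dt = 0 with N > 0: 0.886 - 0.0301C = 0, so C* = 0.886/0.0301 = 29.4.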